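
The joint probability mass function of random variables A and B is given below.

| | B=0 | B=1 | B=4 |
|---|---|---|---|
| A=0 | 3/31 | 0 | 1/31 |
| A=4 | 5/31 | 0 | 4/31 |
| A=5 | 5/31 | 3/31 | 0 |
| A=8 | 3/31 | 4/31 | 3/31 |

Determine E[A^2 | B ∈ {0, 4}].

P(B ∈ {0, 4}) = 24/31.
Σ A^2·P over the event = 0·(3/31) + 0·(1/31) + 16·(5/31) + 16·(4/31) + 25·(5/31) + 64·(3/31) + 64·(3/31) = 653/31.
E[A^2 | B ∈ {0, 4}] = (653/31) / (24/31) = 653/24.

653/24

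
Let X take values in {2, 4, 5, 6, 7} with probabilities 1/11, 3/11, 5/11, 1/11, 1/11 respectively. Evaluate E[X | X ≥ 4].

P(X ≥ 4) = 10/11.
Σ over the event: 4·3/11 + 5·5/11 + 6·1/11 + 7·1/11 = 50/11.
E[X | X ≥ 4] = (50/11) / (10/11) = 5.

5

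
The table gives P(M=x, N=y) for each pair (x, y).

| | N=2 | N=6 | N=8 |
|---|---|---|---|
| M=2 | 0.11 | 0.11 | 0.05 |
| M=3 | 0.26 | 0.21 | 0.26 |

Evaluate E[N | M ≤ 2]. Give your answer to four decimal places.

P(M ≤ 2) = 0.27.
Σ N·P over the event = 2·(0.11) + 6·(0.11) + 8·(0.05) = 1.28.
E[N | M ≤ 2] = (1.28) / (0.27) = 4.7407.

4.7407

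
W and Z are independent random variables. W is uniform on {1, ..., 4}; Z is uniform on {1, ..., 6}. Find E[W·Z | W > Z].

Outcomes with W > Z: (2,1), (3,1), (3,2), (4,1), (4,2), (4,3), each with probability 1/24.
E[W·Z | W > Z] = (2 + 3 + 6 + 4 + 8 + 12) / 6 = 35/6.

35/6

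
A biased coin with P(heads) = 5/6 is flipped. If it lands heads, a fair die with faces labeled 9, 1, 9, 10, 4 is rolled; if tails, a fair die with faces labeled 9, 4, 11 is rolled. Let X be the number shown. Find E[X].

E[X | heads] = (9+1+9+10+4)/5 = 33/5.
E[X | tails] = (9+4+11)/3 = 8.
By the law of total expectation,
E[X] = (5/6)·(33/5) + (1/6)·(8) = 41/6.

41/6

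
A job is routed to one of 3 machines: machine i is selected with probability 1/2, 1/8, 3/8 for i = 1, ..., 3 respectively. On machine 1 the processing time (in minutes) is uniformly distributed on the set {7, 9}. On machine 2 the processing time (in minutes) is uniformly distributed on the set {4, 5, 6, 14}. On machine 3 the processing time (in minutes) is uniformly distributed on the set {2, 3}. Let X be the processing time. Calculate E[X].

E[X | machine 1] = (7+9)/2 = 8.
E[X | machine 2] = (4+5+6+14)/4 = 29/4.
E[X | machine 3] = (2+3)/2 = 5/2.
E[X] = (1/2)·(8) + (1/8)·(29/4) + (3/8)·(5/2) = 187/32.

187/32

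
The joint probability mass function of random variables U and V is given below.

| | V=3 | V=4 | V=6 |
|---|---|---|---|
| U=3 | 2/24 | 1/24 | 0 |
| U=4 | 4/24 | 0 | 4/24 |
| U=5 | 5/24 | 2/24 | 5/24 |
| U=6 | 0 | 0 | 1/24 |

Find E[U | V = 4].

P(V = 4) = 1/8.
Σ U·P over the event = 3·(1/24) + 5·(2/24) = 13/24.
E[U | V = 4] = (13/24) / (1/8) = 13/3.

13/3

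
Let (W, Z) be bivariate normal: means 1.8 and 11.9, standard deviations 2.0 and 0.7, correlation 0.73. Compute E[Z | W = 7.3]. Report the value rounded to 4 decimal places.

13.3053

E[Z | W=x] = μ_Z + ρ(σ_Z/σ_W)(x − μ_W) for jointly normal variables.
E[Z | W=7.3] = 11.9 + (0.73)·(0.7/2.0)·(7.3 − (1.8)) = 11.9 + (0.2555)·(5.5) = 13.3053.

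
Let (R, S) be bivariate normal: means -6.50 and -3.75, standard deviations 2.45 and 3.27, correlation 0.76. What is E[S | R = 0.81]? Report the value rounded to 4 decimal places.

3.6650

E[S | R=x] = μ_S + ρ(σ_S/σ_R)(x − μ_R) for jointly normal variables.
E[S | R=0.81] = -3.75 + (0.76)·(3.27/2.45)·(0.81 − (-6.50)) = -3.75 + (1.01437)·(7.31) = 3.6650.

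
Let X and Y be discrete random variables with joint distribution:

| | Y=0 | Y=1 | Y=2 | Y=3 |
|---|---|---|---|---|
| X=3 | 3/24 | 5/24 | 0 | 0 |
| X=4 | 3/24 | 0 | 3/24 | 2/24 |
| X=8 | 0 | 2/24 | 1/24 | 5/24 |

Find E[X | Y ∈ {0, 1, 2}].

P(Y ∈ {0, 1, 2}) = 17/24.
Summing X·P(X=x,Y=y) over the conditioning event gives 3.
E[X | Y ∈ {0, 1, 2}] = (3) / (17/24) = 72/17.

72/17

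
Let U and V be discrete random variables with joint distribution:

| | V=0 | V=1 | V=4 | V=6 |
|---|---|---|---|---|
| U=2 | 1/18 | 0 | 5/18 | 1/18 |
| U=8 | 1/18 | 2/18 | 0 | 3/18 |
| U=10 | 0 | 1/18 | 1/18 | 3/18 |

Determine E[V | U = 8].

P(U = 8) = 1/3.
Σ V·P over the event = 0·(1/18) + 1·(2/18) + 6·(3/18) = 10/9.
E[V | U = 8] = (10/9) / (1/3) = 10/3.

10/3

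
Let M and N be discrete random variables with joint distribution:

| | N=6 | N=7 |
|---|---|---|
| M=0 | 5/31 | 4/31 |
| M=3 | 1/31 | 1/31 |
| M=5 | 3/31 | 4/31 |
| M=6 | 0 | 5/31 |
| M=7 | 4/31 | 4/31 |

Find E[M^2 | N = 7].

485/18

P(N = 7) = 18/31.
Summing M^2·P(M=x,N=y) over the conditioning event gives 485/31.
E[M^2 | N = 7] = (485/31) / (18/31) = 485/18.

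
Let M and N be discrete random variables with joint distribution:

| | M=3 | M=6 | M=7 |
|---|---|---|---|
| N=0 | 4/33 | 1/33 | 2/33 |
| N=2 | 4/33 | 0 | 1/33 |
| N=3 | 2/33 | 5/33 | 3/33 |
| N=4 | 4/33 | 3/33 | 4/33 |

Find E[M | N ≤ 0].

32/7

P(N ≤ 0) = 7/33.
Σ M·P over the event = 3·(4/33) + 6·(1/33) + 7·(2/33) = 32/33.
E[M | N ≤ 0] = (32/33) / (7/33) = 32/7.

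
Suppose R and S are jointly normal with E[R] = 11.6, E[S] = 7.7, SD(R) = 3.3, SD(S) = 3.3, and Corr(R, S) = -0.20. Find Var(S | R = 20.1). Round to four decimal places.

10.4544

Var(S | R=x) = (1 − ρ²)·σ_S².
Var(S | R=20.1) = (3.3)²·(1 − (-0.20)²) = 10.89·0.96 = 10.4544.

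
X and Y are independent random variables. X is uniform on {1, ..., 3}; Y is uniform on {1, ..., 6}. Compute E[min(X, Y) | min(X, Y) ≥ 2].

Outcomes with min(X, Y) ≥ 2: (2,2), (2,3), (2,4), (2,5), (2,6), (3,2), (3,3), (3,4), (3,5), (3,6), each with probability 1/18.
E[min(X, Y) | min(X, Y) ≥ 2] = (2 + 2 + 2 + 2 + 2 + 2 + 3 + 3 + 3 + 3) / 10 = 12/5.

12/5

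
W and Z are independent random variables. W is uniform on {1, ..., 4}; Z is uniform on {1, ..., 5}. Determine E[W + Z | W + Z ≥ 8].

Outcomes with W + Z ≥ 8: (3,5), (4,4), (4,5), each with probability 1/20.
E[W + Z | W + Z ≥ 8] = (8 + 8 + 9) / 3 = 25/3.

25/3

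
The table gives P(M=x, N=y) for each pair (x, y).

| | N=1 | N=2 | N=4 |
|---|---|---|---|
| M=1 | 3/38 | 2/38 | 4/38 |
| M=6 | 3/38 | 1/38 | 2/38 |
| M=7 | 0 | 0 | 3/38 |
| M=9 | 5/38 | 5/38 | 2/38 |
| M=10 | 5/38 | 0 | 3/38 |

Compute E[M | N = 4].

P(N = 4) = 7/19.
Summing M·P(M=x,N=y) over the conditioning event gives 85/38.
E[M | N = 4] = (85/38) / (7/19) = 85/14.

85/14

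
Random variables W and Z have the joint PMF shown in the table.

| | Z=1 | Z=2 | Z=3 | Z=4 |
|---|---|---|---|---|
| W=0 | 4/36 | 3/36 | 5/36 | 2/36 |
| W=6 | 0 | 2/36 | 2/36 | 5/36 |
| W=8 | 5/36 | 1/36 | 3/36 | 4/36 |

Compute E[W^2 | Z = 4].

P(Z = 4) = 11/36.
Summing W^2·P(W=x,Z=y) over the conditioning event gives 109/9.
E[W^2 | Z = 4] = (109/9) / (11/36) = 436/11.

436/11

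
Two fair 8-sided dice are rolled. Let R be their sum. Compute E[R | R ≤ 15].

P(R ≤ 15) = 63/64.
E[R | R ≤ 15] = (35/4) / (63/64) = 80/9.

80/9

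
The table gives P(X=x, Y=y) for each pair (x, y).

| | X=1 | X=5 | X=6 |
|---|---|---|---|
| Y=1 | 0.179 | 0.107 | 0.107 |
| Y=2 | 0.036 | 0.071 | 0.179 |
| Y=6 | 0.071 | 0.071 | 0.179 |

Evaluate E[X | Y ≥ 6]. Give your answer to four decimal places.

P(Y ≥ 6) = 0.321.
Summing X·P(X=x,Y=y) over the conditioning event gives 1.500.
E[X | Y ≥ 6] = (1.500) / (0.321) = 4.6729.

4.6729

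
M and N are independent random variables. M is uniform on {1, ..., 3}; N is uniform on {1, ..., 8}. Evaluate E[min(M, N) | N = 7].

2

Outcomes with N = 7: (1,7), (2,7), (3,7), each with probability 1/24.
E[min(M, N) | N = 7] = (1 + 2 + 3) / 3 = 2.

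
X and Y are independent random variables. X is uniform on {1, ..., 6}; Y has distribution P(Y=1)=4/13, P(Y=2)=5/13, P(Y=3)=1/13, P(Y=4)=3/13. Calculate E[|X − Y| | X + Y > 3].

142/65

P(X + Y > 3) = 5/6.
Summing |X−Y|·P(x,y) over outcomes with X + Y > 3 gives 71/39.
E[|X − Y| | X + Y > 3] = (71/39) / (5/6) = 142/65.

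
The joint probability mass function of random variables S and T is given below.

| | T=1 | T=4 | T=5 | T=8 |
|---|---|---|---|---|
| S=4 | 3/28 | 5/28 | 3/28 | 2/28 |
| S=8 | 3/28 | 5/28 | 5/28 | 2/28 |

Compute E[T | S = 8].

64/15

P(S = 8) = 15/28.
Σ T·P over the event = 1·(3/28) + 4·(5/28) + 5·(5/28) + 8·(2/28) = 16/7.
E[T | S = 8] = (16/7) / (15/28) = 64/15.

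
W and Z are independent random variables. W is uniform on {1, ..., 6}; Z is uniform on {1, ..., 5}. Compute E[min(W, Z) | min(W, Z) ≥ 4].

Outcomes with min(W, Z) ≥ 4: (4,4), (4,5), (5,4), (5,5), (6,4), (6,5), each with probability 1/30.
E[min(W, Z) | min(W, Z) ≥ 4] = (4 + 4 + 4 + 5 + 4 + 5) / 6 = 13/3.

13/3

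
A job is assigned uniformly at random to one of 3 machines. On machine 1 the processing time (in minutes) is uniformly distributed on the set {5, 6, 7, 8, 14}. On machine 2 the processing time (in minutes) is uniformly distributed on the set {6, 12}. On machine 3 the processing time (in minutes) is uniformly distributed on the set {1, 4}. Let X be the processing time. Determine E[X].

E[X | machine 1] = (5+6+7+8+14)/5 = 8.
E[X | machine 2] = (6+12)/2 = 9.
E[X | machine 3] = (1+4)/2 = 5/2.
By the law of total expectation,
E[X] = (1/3)·(8) + (1/3)·(9) + (1/3)·(5/2) = 13/2.

13/2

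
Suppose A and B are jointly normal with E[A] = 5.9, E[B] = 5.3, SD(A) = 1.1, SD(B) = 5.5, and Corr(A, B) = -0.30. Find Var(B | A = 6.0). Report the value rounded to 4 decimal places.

For a bivariate normal, Var(B | A=x) = σ_B²(1 − ρ²).
Var(B | A=6.0) = (5.5)²·(1 − (-0.30)²) = 30.25·0.91 = 27.5275.

27.5275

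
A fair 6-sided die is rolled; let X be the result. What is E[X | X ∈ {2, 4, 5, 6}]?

P(X ∈ {2, 4, 5, 6}) = 2/3.
Σ over the event: 2·1/6 + 4·1/6 + 5·1/6 + 6·1/6 = 17/6.
E[X | X ∈ {2, 4, 5, 6}] = (17/6) / (2/3) = 17/4.

17/4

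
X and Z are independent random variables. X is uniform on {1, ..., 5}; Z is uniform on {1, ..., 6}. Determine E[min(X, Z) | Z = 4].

14/5

P(Z = 4) = 1/6.
Summing min(X,Z)·P(x,y) over outcomes with Z = 4 gives 7/15.
E[min(X, Z) | Z = 4] = (7/15) / (1/6) = 14/5.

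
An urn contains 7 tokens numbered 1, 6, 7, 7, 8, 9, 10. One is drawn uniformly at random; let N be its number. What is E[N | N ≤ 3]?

1

P(N ≤ 3) = 1/7.
Σ over the event: 1·1/7 = 1/7.
E[N | N ≤ 3] = (1/7) / (1/7) = 1.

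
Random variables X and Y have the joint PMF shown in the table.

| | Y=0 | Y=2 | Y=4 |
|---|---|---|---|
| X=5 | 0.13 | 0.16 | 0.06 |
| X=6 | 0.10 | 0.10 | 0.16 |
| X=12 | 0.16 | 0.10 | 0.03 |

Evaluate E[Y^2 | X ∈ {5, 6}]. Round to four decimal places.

P(X ∈ {5, 6}) = 0.71.
Σ Y^2·P over the event = 0·(0.13) + 4·(0.16) + 16·(0.06) + 0·(0.10) + 4·(0.10) + 16·(0.16) = 4.56.
E[Y^2 | X ∈ {5, 6}] = (4.56) / (0.71) = 6.4225.

6.4225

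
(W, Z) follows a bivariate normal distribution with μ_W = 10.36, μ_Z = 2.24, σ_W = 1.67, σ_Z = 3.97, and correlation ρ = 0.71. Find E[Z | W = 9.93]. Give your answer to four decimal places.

1.5142

The regression of Z on W has slope ρ·σ_Z/σ_W and passes through (μ_W, μ_Z).
E[Z | W=9.93] = 2.24 + (0.71)·(3.97/1.67)·(9.93 − (10.36)) = 2.24 + (1.6878)·(-0.43) = 1.5142.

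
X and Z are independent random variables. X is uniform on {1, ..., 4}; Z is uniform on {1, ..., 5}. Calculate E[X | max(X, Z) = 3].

P(max(X, Z) = 3) = 1/4.
Summing X·P(x,y) over outcomes with max(X, Z) = 3 gives 3/5.
E[X | max(X, Z) = 3] = (3/5) / (1/4) = 12/5.

12/5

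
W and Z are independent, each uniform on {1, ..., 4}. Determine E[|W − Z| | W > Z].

5/3

Outcomes with W > Z: (2,1), (3,1), (3,2), (4,1), (4,2), (4,3), each with probability 1/16.
E[|W − Z| | W > Z] = (1 + 2 + 1 + 3 + 2 + 1) / 6 = 5/3.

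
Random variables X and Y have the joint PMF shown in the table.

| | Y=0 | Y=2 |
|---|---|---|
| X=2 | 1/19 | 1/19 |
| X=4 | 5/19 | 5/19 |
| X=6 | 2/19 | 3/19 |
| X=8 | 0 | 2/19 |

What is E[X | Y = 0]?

17/4

P(Y = 0) = 8/19.
Σ X·P over the event = 2·(1/19) + 4·(5/19) + 6·(2/19) = 34/19.
E[X | Y = 0] = (34/19) / (8/19) = 17/4.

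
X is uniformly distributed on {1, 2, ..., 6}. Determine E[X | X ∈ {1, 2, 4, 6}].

13/4

P(X ∈ {1, 2, 4, 6}) = 2/3.
Σ over the event: 1·1/6 + 2·1/6 + 4·1/6 + 6·1/6 = 13/6.
E[X | X ∈ {1, 2, 4, 6}] = (13/6) / (2/3) = 13/4.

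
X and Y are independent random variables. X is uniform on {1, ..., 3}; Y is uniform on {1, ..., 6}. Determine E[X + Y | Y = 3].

5

P(Y = 3) = 1/6.
Summing (X+Y)·P(x,y) over outcomes with Y = 3 gives 5/6.
E[X + Y | Y = 3] = (5/6) / (1/6) = 5.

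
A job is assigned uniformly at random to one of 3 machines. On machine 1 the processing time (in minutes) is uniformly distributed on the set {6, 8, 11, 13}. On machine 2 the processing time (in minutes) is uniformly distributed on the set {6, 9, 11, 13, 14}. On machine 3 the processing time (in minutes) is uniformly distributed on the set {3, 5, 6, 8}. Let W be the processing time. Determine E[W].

128/15

E[W | machine 1] = (6+8+11+13)/4 = 19/2.
E[W | machine 2] = (6+9+11+13+14)/5 = 53/5.
E[W | machine 3] = (3+5+6+8)/4 = 11/2.
E[W] = (1/3)·(19/2) + (1/3)·(53/5) + (1/3)·(11/2) = 128/15.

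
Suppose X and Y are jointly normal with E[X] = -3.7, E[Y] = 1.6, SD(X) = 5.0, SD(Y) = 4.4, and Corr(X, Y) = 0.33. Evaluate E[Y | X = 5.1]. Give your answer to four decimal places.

4.1555

For a bivariate normal, E[Y | X=x] = μ_Y + ρ·(σ_Y/σ_X)·(x − μ_X).
E[Y | X=5.1] = 1.6 + (0.33)·(4.4/5.0)·(5.1 − (-3.7)) = 1.6 + (0.2904)·(8.8) = 4.1555.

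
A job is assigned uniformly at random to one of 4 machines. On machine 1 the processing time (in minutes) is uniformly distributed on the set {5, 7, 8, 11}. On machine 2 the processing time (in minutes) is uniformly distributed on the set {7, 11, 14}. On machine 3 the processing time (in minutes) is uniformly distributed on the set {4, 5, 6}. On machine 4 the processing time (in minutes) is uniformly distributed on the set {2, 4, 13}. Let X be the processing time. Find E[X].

119/16

E[X | machine 1] = (5+7+8+11)/4 = 31/4.
E[X | machine 2] = (7+11+14)/3 = 32/3.
E[X | machine 3] = (4+5+6)/3 = 5.
E[X | machine 4] = (2+4+13)/3 = 19/3.
By the law of total expectation,
E[X] = (1/4)·(31/4) + (1/4)·(32/3) + (1/4)·(5) + (1/4)·(19/3) = 119/16.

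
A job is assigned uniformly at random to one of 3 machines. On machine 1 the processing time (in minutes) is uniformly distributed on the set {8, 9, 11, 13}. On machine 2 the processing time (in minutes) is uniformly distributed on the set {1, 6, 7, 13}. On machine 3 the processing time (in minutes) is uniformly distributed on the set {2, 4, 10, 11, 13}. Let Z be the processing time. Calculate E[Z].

25/3

E[Z | machine 1] = (8+9+11+13)/4 = 41/4.
E[Z | machine 2] = (1+6+7+13)/4 = 27/4.
E[Z | machine 3] = (2+4+10+11+13)/5 = 8.
E[Z] = (1/3)·(41/4) + (1/3)·(27/4) + (1/3)·(8) = 25/3.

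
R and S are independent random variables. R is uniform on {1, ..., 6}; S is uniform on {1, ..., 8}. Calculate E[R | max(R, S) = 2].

P(max(R, S) = 2) = 1/16.
Summing R·P(x,y) over outcomes with max(R, S) = 2 gives 5/48.
E[R | max(R, S) = 2] = (5/48) / (1/16) = 5/3.

5/3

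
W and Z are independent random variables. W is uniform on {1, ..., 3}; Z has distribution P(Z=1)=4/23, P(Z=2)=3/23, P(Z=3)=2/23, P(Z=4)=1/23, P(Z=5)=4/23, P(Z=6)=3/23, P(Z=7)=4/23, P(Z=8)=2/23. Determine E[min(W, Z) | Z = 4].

P(Z = 4) = 1/23.
Summing min(W,Z)·P(x,y) over outcomes with Z = 4 gives 2/23.
E[min(W, Z) | Z = 4] = (2/23) / (1/23) = 2.

2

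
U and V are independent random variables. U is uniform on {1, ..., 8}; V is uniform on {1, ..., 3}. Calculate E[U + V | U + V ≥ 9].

Outcomes with U + V ≥ 9: (6,3), (7,2), (7,3), (8,1), (8,2), (8,3), each with probability 1/24.
E[U + V | U + V ≥ 9] = (9 + 9 + 10 + 9 + 10 + 11) / 6 = 29/3.

29/3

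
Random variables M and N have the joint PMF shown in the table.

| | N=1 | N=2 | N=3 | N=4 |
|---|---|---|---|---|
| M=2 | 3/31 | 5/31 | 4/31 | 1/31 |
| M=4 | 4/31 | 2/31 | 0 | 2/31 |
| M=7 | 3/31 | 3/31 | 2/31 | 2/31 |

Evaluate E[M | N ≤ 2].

P(N ≤ 2) = 20/31.
Σ M·P over the event = 2·(3/31) + 2·(5/31) + 4·(4/31) + 4·(2/31) + 7·(3/31) + 7·(3/31) = 82/31.
E[M | N ≤ 2] = (82/31) / (20/31) = 41/10.

41/10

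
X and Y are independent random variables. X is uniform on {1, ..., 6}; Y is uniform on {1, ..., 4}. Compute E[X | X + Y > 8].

Outcomes with X + Y > 8: (5,4), (6,3), (6,4), each with probability 1/24.
E[X | X + Y > 8] = (5 + 6 + 6) / 3 = 17/3.

17/3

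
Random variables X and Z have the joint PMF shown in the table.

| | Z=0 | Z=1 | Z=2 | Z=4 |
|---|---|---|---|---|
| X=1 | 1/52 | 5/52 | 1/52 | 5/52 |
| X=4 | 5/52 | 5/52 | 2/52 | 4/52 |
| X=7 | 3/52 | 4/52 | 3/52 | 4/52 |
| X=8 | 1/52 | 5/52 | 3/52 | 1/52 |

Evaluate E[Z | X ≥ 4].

33/20

P(X ≥ 4) = 10/13.
Summing Z·P(X=x,Z=y) over the conditioning event gives 33/26.
E[Z | X ≥ 4] = (33/26) / (10/13) = 33/20.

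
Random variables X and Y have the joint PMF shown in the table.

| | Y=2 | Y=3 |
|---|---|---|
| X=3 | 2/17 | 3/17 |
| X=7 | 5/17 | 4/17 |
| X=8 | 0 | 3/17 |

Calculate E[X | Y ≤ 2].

41/7

P(Y ≤ 2) = 7/17.
Summing X·P(X=x,Y=y) over the conditioning event gives 41/17.
E[X | Y ≤ 2] = (41/17) / (7/17) = 41/7.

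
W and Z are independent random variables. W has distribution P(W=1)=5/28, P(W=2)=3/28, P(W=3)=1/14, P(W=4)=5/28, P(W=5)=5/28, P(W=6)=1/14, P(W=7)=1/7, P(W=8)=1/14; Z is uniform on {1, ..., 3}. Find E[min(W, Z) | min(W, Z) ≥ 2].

P(min(W, Z) ≥ 2) = 23/42.
Summing min(W,Z)·P(x,y) over outcomes with min(W, Z) ≥ 2 gives 4/3.
E[min(W, Z) | min(W, Z) ≥ 2] = (4/3) / (23/42) = 56/23.

56/23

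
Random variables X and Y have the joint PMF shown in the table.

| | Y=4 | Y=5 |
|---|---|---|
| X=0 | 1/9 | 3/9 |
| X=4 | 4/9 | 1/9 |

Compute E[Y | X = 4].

21/5

P(X = 4) = 5/9.
Σ Y·P over the event = 4·(4/9) + 5·(1/9) = 7/3.
E[Y | X = 4] = (7/3) / (5/9) = 21/5.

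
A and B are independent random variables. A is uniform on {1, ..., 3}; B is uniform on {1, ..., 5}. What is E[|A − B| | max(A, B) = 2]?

Outcomes with max(A, B) = 2: (1,2), (2,1), (2,2), each with probability 1/15.
E[|A − B| | max(A, B) = 2] = (1 + 1 + 0) / 3 = 2/3.

2/3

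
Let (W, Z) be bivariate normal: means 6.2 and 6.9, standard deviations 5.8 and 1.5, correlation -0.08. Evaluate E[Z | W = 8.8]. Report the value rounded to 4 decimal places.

6.8462

The regression of Z on W has slope ρ·σ_Z/σ_W and passes through (μ_W, μ_Z).
E[Z | W=8.8] = 6.9 + (-0.08)·(1.5/5.8)·(8.8 − (6.2)) = 6.9 + (-0.02069)·(2.6) = 6.8462.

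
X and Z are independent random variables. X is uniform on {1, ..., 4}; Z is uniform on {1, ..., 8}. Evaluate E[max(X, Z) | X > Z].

Outcomes with X > Z: (2,1), (3,1), (3,2), (4,1), (4,2), (4,3), each with probability 1/32.
E[max(X, Z) | X > Z] = (2 + 3 + 3 + 4 + 4 + 4) / 6 = 10/3.

10/3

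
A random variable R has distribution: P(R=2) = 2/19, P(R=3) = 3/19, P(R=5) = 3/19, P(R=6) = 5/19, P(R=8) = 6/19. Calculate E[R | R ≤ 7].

58/13

P(R ≤ 7) = 13/19.
Σ over the event: 2·2/19 + 3·3/19 + 5·3/19 + 6·5/19 = 58/19.
E[R | R ≤ 7] = (58/19) / (13/19) = 58/13.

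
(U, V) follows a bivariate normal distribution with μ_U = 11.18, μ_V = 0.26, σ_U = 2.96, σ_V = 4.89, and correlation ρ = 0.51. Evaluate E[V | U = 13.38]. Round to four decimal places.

E[V | U=x] = μ_V + ρ(σ_V/σ_U)(x − μ_U) for jointly normal variables.
E[V | U=13.38] = 0.26 + (0.51)·(4.89/2.96)·(13.38 − (11.18)) = 0.26 + (0.84253)·(2.2) = 2.1136.

2.1136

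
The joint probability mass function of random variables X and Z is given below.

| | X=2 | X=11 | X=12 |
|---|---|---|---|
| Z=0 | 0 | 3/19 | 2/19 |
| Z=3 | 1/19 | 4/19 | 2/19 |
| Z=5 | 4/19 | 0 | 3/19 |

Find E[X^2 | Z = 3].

P(Z = 3) = 7/19.
Σ X^2·P over the event = 4·(1/19) + 121·(4/19) + 144·(2/19) = 776/19.
E[X^2 | Z = 3] = (776/19) / (7/19) = 776/7.

776/7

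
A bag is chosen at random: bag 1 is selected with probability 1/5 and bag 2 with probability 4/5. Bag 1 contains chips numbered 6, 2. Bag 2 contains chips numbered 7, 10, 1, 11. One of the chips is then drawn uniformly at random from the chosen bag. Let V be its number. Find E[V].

E[V | bag 1] = (6+2)/2 = 4.
E[V | bag 2] = (7+10+1+11)/4 = 29/4.
By the law of total expectation,
E[V] = (1/5)·(4) + (4/5)·(29/4) = 33/5.

33/5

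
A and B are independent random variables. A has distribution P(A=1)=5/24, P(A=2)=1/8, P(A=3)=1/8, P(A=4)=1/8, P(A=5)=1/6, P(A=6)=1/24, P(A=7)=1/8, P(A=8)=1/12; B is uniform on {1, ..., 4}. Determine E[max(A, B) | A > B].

P(A > B) = 29/48.
Summing max(A,B)·P(x,y) over outcomes with A > B gives 13/4.
E[max(A, B) | A > B] = (13/4) / (29/48) = 156/29.

156/29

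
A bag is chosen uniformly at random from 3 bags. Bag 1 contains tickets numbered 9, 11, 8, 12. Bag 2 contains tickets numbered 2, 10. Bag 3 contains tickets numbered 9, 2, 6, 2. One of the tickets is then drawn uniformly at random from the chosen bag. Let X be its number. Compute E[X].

83/12

E[X | bag 1] = (9+11+8+12)/4 = 10.
E[X | bag 2] = (2+10)/2 = 6.
E[X | bag 3] = (9+2+6+2)/4 = 19/4.
E[X] = (1/3)·(10) + (1/3)·(6) + (1/3)·(19/4) = 83/12.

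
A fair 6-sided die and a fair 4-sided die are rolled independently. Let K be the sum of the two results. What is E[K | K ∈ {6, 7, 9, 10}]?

80/11

P(K ∈ {6, 7, 9, 10}) = 11/24.
Σ over the event: 6·1/6 + 7·1/6 + 9·1/12 + 10·1/24 = 10/3.
E[K | K ∈ {6, 7, 9, 10}] = (10/3) / (11/24) = 80/11.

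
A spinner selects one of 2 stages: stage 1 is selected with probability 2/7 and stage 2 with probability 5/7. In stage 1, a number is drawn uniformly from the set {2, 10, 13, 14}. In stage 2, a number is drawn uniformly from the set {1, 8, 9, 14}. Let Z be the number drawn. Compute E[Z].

17/2

E[Z | stage 1] = (2+10+13+14)/4 = 39/4.
E[Z | stage 2] = (1+8+9+14)/4 = 8.
By the law of total expectation,
E[Z] = (2/7)·(39/4) + (5/7)·(8) = 17/2.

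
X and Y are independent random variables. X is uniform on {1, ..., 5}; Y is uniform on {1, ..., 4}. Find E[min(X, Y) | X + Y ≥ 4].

37/17

P(X + Y ≥ 4) = 17/20.
Summing min(X,Y)·P(x,y) over outcomes with X + Y ≥ 4 gives 37/20.
E[min(X, Y) | X + Y ≥ 4] = (37/20) / (17/20) = 37/17.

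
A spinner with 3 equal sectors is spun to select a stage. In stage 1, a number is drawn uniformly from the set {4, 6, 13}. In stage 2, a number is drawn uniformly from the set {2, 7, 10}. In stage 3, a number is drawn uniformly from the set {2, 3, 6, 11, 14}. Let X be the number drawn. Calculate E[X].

106/15

E[X | stage 1] = (4+6+13)/3 = 23/3.
E[X | stage 2] = (2+7+10)/3 = 19/3.
E[X | stage 3] = (2+3+6+11+14)/5 = 36/5.
E[X] = (1/3)·(23/3) + (1/3)·(19/3) + (1/3)·(36/5) = 106/15.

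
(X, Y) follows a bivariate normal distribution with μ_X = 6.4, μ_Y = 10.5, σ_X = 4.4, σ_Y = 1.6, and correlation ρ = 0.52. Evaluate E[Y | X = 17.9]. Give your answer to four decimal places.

12.6745

The regression of Y on X has slope ρ·σ_Y/σ_X and passes through (μ_X, μ_Y).
E[Y | X=17.9] = 10.5 + (0.52)·(1.6/4.4)·(17.9 − (6.4)) = 10.5 + (0.18909)·(11.5) = 12.6745.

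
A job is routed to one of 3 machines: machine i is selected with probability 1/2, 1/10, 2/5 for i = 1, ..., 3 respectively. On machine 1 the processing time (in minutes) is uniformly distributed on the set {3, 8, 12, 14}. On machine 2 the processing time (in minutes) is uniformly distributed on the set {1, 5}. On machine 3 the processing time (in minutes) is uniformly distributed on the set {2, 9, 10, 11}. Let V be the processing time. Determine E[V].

65/8

E[V | machine 1] = (3+8+12+14)/4 = 37/4.
E[V | machine 2] = (1+5)/2 = 3.
E[V | machine 3] = (2+9+10+11)/4 = 8.
E[V] = (1/2)·(37/4) + (1/10)·(3) + (2/5)·(8) = 65/8.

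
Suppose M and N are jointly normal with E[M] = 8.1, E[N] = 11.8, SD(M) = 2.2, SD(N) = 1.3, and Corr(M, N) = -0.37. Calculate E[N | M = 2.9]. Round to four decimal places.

12.9369

E[N | M=x] = μ_N + ρ(σ_N/σ_M)(x − μ_M) for jointly normal variables.
E[N | M=2.9] = 11.8 + (-0.37)·(1.3/2.2)·(2.9 − (8.1)) = 11.8 + (-0.21864)·(-5.2) = 12.9369.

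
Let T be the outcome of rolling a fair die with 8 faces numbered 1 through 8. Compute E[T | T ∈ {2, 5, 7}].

P(T ∈ {2, 5, 7}) = 3/8.
Σ over the event: 2·1/8 + 5·1/8 + 7·1/8 = 7/4.
E[T | T ∈ {2, 5, 7}] = (7/4) / (3/8) = 14/3.

14/3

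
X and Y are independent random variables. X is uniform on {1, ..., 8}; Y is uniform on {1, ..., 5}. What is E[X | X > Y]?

29/5

P(X > Y) = 5/8.
Summing X·P(x,y) over outcomes with X > Y gives 29/8.
E[X | X > Y] = (29/8) / (5/8) = 29/5.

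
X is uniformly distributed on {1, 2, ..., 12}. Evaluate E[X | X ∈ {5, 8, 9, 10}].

8

P(X ∈ {5, 8, 9, 10}) = 1/3.
Σ over the event: 5·1/12 + 8·1/12 + 9·1/12 + 10·1/12 = 8/3.
E[X | X ∈ {5, 8, 9, 10}] = (8/3) / (1/3) = 8.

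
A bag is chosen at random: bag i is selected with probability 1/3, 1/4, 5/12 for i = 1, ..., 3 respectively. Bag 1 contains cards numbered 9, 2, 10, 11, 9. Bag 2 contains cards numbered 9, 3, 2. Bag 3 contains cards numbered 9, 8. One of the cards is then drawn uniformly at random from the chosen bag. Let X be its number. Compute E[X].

E[X | bag 1] = (9+2+10+11+9)/5 = 41/5.
E[X | bag 2] = (9+3+2)/3 = 14/3.
E[X | bag 3] = (9+8)/2 = 17/2.
E[X] = (1/3)·(41/5) + (1/4)·(14/3) + (5/12)·(17/2) = 893/120.

893/120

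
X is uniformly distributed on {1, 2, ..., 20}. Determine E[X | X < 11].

11/2

Given X < 11, X is equally likely to be any of {1, 2, 3, 4, 5, 6, 7, 8, 9, 10}.
E[X | X < 11] = (1 + 2 + 3 + 4 + 5 + 6 + 7 + 8 + 9 + 10) / 10 = 11/2.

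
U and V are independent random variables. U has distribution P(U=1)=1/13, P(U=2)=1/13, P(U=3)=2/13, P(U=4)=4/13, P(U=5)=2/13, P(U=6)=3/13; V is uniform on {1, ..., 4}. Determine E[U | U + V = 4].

9/4

P(U + V = 4) = 1/13.
Summing U·P(x,y) over outcomes with U + V = 4 gives 9/52.
E[U | U + V = 4] = (9/52) / (1/13) = 9/4.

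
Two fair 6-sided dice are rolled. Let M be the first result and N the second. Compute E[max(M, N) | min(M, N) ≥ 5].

Outcomes with min(M, N) ≥ 5: (5,5), (5,6), (6,5), (6,6), each with probability 1/36.
E[max(M, N) | min(M, N) ≥ 5] = (5 + 6 + 6 + 6) / 4 = 23/4.

23/4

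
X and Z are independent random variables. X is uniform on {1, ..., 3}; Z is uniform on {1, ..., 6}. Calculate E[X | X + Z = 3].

3/2

Outcomes with X + Z = 3: (1,2), (2,1), each with probability 1/18.
E[X | X + Z = 3] = (1 + 2) / 2 = 3/2.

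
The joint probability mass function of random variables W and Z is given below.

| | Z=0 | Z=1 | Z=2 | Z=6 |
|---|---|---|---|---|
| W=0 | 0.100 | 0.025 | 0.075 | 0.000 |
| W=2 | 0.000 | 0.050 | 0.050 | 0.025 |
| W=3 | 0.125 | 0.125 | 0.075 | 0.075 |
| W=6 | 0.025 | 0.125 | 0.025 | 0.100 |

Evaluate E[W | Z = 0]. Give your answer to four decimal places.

2.1000

P(Z = 0) = 0.250.
Summing W·P(W=x,Z=y) over the conditioning event gives 0.525.
E[W | Z = 0] = (0.525) / (0.250) = 2.1000.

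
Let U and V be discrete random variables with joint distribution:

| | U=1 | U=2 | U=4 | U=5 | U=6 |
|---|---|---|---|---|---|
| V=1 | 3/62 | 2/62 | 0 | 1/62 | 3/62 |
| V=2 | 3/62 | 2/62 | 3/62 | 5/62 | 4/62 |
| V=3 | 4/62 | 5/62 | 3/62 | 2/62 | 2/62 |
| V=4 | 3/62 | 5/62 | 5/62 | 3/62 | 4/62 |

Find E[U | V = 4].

P(V = 4) = 10/31.
Summing U·P(U=x,V=y) over the conditioning event gives 36/31.
E[U | V = 4] = (36/31) / (10/31) = 18/5.

18/5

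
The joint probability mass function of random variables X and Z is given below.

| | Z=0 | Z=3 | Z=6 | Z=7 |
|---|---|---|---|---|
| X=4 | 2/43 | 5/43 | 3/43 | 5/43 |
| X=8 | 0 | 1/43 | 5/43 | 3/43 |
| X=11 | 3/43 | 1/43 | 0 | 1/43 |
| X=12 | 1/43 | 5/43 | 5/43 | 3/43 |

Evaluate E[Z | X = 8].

P(X = 8) = 9/43.
Σ Z·P over the event = 3·(1/43) + 6·(5/43) + 7·(3/43) = 54/43.
E[Z | X = 8] = (54/43) / (9/43) = 6.

6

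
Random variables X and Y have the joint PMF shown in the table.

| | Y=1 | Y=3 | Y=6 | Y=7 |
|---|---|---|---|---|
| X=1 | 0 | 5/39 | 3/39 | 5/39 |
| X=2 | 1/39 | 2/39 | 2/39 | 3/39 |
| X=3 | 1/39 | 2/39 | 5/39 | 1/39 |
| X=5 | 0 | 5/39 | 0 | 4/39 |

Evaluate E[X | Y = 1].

5/2

P(Y = 1) = 2/39.
Σ X·P over the event = 2·(1/39) + 3·(1/39) = 5/39.
E[X | Y = 1] = (5/39) / (2/39) = 5/2.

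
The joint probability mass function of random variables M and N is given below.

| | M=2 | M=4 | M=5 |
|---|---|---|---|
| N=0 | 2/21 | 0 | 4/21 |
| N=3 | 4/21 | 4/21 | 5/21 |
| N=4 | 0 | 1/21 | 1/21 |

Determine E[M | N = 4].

P(N = 4) = 2/21.
Summing M·P(M=x,N=y) over the conditioning event gives 3/7.
E[M | N = 4] = (3/7) / (2/21) = 9/2.

9/2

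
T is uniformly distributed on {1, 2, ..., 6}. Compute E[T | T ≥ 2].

4

Given T ≥ 2, T is equally likely to be any of {2, 3, 4, 5, 6}.
E[T | T ≥ 2] = (2 + 3 + 4 + 5 + 6) / 5 = 4.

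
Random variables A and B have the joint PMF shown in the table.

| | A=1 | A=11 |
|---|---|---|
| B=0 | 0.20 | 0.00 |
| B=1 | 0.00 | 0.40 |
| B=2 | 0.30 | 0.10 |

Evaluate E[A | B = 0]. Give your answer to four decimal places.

P(B = 0) = 0.20.
Σ A·P over the event = 1·(0.20) = 0.20.
E[A | B = 0] = (0.20) / (0.20) = 1.0000.

1.0000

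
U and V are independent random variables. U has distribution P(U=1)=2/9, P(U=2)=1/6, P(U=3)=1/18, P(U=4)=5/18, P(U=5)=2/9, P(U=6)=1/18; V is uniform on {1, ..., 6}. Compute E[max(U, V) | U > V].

P(U > V) = 41/108.
Summing max(U,V)·P(x,y) over outcomes with U > V gives 91/54.
E[max(U, V) | U > V] = (91/54) / (41/108) = 182/41.

182/41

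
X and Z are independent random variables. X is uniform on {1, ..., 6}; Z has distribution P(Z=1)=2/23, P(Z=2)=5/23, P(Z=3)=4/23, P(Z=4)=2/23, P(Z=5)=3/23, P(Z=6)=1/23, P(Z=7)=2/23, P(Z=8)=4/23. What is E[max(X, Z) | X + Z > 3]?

691/129

P(X + Z > 3) = 43/46.
Summing max(X,Z)·P(x,y) over outcomes with X + Z > 3 gives 691/138.
E[max(X, Z) | X + Z > 3] = (691/138) / (43/46) = 691/129.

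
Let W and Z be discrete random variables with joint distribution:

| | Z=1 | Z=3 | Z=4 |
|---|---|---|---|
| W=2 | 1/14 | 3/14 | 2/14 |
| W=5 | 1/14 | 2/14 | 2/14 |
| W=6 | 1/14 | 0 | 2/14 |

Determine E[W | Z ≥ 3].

42/11

P(Z ≥ 3) = 11/14.
Σ W·P over the event = 2·(3/14) + 2·(2/14) + 5·(2/14) + 5·(2/14) + 6·(2/14) = 3.
E[W | Z ≥ 3] = (3) / (11/14) = 42/11.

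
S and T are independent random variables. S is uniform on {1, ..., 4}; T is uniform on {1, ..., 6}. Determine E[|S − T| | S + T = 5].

Outcomes with S + T = 5: (1,4), (2,3), (3,2), (4,1), each with probability 1/24.
E[|S − T| | S + T = 5] = (3 + 1 + 1 + 3) / 4 = 2.

2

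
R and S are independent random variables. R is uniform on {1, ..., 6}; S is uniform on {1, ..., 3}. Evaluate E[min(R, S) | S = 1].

P(S = 1) = 1/3.
Summing min(R,S)·P(x,y) over outcomes with S = 1 gives 1/3.
E[min(R, S) | S = 1] = (1/3) / (1/3) = 1.

1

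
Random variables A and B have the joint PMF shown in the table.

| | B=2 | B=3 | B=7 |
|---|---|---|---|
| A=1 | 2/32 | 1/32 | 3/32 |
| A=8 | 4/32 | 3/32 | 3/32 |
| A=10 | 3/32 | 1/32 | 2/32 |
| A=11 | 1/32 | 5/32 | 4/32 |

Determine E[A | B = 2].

15/2

P(B = 2) = 5/16.
Summing A·P(A=x,B=y) over the conditioning event gives 75/32.
E[A | B = 2] = (75/32) / (5/16) = 15/2.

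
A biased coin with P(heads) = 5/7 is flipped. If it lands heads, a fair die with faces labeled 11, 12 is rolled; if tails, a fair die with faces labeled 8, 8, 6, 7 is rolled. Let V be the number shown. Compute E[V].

72/7

E[V | heads] = (11+12)/2 = 23/2.
E[V | tails] = (8+8+6+7)/4 = 29/4.
E[V] = (5/7)·(23/2) + (2/7)·(29/4) = 72/7.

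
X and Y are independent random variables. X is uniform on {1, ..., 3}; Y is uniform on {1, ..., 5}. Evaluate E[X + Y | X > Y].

4

Outcomes with X > Y: (2,1), (3,1), (3,2), each with probability 1/15.
E[X + Y | X > Y] = (3 + 4 + 5) / 3 = 4.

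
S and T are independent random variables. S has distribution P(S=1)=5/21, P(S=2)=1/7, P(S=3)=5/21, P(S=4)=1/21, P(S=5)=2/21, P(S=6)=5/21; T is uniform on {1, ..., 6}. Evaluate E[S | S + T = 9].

P(S + T = 9) = 13/126.
Summing S·P(x,y) over outcomes with S + T = 9 gives 59/126.
E[S | S + T = 9] = (59/126) / (13/126) = 59/13.

59/13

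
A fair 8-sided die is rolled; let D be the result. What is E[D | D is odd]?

Given D is odd, D is equally likely to be any of {1, 3, 5, 7}.
E[D | D is odd] = (1 + 3 + 5 + 7) / 4 = 4.

4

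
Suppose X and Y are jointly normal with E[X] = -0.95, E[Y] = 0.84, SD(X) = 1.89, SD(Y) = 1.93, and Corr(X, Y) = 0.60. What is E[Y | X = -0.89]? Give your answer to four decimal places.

0.8768

E[Y | X=x] = μ_Y + ρ(σ_Y/σ_X)(x − μ_X) for jointly normal variables.
E[Y | X=-0.89] = 0.84 + (0.60)·(1.93/1.89)·(-0.89 − (-0.95)) = 0.84 + (0.6127)·(0.06) = 0.8768.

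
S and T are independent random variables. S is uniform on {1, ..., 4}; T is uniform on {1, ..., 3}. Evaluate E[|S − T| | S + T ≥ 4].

4/3

Outcomes with S + T ≥ 4: (1,3), (2,2), (2,3), (3,1), (3,2), (3,3), (4,1), (4,2), (4,3), each with probability 1/12.
E[|S − T| | S + T ≥ 4] = (2 + 0 + 1 + 2 + 1 + 0 + 3 + 2 + 1) / 9 = 4/3.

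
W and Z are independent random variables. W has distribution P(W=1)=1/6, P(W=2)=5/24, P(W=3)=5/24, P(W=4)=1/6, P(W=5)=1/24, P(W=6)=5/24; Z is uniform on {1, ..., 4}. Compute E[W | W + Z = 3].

P(W + Z = 3) = 3/32.
Summing W·P(x,y) over outcomes with W + Z = 3 gives 7/48.
E[W | W + Z = 3] = (7/48) / (3/32) = 14/9.

14/9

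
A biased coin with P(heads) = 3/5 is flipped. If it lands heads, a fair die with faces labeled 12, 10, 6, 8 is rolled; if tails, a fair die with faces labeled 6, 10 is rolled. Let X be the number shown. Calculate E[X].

E[X | heads] = (12+10+6+8)/4 = 9.
E[X | tails] = (6+10)/2 = 8.
By the law of total expectation,
E[X] = (3/5)·(9) + (2/5)·(8) = 43/5.

43/5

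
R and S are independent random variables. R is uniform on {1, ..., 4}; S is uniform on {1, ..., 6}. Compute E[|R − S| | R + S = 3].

Outcomes with R + S = 3: (1,2), (2,1), each with probability 1/24.
E[|R − S| | R + S = 3] = (1 + 1) / 2 = 1.

1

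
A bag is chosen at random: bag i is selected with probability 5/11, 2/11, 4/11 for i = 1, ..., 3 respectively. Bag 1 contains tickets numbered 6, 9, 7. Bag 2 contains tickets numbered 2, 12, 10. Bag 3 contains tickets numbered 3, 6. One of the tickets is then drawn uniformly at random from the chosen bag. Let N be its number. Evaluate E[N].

E[N | bag 1] = (6+9+7)/3 = 22/3.
E[N | bag 2] = (2+12+10)/3 = 8.
E[N | bag 3] = (3+6)/2 = 9/2.
By the law of total expectation,
E[N] = (5/11)·(22/3) + (2/11)·(8) + (4/11)·(9/2) = 212/33.

212/33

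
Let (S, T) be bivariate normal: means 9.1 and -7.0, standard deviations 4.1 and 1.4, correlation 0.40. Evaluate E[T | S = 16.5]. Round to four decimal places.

-5.9893

The regression of T on S has slope ρ·σ_T/σ_S and passes through (μ_S, μ_T).
E[T | S=16.5] = -7.0 + (0.40)·(1.4/4.1)·(16.5 − (9.1)) = -7.0 + (0.136585)·(7.4) = -5.9893.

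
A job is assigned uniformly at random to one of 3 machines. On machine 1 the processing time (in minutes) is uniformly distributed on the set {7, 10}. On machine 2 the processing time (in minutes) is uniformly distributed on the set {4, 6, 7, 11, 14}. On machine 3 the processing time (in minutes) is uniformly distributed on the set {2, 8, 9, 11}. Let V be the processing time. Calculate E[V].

E[V | machine 1] = (7+10)/2 = 17/2.
E[V | machine 2] = (4+6+7+11+14)/5 = 42/5.
E[V | machine 3] = (2+8+9+11)/4 = 15/2.
E[V] = (1/3)·(17/2) + (1/3)·(42/5) + (1/3)·(15/2) = 122/15.

122/15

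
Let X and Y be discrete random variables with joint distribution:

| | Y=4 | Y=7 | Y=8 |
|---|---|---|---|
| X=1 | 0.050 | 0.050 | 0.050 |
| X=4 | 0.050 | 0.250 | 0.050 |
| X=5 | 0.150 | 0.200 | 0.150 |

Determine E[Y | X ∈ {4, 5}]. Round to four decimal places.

P(X ∈ {4, 5}) = 0.850.
Σ Y·P over the event = 4·(0.050) + 7·(0.250) + 8·(0.050) + 4·(0.150) + 7·(0.200) + 8·(0.150) = 5.550.
E[Y | X ∈ {4, 5}] = (5.550) / (0.850) = 6.5294.

6.5294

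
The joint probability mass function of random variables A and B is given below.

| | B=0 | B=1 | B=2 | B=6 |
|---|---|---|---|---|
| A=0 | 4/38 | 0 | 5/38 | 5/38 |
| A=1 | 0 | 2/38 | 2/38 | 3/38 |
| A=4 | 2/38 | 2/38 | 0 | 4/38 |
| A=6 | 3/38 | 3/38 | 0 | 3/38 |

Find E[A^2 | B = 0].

140/9

P(B = 0) = 9/38.
Σ A^2·P over the event = 0·(4/38) + 16·(2/38) + 36·(3/38) = 70/19.
E[A^2 | B = 0] = (70/19) / (9/38) = 140/9.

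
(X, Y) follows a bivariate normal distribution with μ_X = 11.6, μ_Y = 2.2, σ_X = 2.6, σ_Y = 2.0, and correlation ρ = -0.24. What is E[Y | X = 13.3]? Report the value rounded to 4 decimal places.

The regression of Y on X has slope ρ·σ_Y/σ_X and passes through (μ_X, μ_Y).
E[Y | X=13.3] = 2.2 + (-0.24)·(2.0/2.6)·(13.3 − (11.6)) = 2.2 + (-0.184615)·(1.7) = 1.8862.

1.8862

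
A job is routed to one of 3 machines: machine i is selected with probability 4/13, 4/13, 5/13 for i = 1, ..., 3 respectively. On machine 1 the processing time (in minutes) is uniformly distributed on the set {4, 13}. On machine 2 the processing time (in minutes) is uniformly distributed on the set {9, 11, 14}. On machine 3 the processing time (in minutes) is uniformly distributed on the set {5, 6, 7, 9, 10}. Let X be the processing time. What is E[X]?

349/39

E[X | machine 1] = (4+13)/2 = 17/2.
E[X | machine 2] = (9+11+14)/3 = 34/3.
E[X | machine 3] = (5+6+7+9+10)/5 = 37/5.
E[X] = (4/13)·(17/2) + (4/13)·(34/3) + (5/13)·(37/5) = 349/39.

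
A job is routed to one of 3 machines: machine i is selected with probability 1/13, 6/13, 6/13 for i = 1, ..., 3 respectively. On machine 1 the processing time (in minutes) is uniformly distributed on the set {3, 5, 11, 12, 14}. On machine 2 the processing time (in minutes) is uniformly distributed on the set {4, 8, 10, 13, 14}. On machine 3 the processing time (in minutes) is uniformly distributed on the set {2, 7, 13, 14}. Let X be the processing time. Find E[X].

E[X | machine 1] = (3+5+11+12+14)/5 = 9.
E[X | machine 2] = (4+8+10+13+14)/5 = 49/5.
E[X | machine 3] = (2+7+13+14)/4 = 9.
By the law of total expectation,
E[X] = (1/13)·(9) + (6/13)·(49/5) + (6/13)·(9) = 609/65.

609/65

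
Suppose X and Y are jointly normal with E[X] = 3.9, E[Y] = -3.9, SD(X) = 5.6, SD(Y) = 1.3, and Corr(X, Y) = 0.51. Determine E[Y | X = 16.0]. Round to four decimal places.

The regression of Y on X has slope ρ·σ_Y/σ_X and passes through (μ_X, μ_Y).
E[Y | X=16.0] = -3.9 + (0.51)·(1.3/5.6)·(16.0 − (3.9)) = -3.9 + (0.118393)·(12.1) = -2.4674.

-2.4674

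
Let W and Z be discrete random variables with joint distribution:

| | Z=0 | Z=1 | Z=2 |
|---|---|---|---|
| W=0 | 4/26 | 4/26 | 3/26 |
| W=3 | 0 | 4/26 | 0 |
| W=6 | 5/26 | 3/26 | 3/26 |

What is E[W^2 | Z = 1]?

144/11

P(Z = 1) = 11/26.
Σ W^2·P over the event = 0·(4/26) + 9·(4/26) + 36·(3/26) = 72/13.
E[W^2 | Z = 1] = (72/13) / (11/26) = 144/11.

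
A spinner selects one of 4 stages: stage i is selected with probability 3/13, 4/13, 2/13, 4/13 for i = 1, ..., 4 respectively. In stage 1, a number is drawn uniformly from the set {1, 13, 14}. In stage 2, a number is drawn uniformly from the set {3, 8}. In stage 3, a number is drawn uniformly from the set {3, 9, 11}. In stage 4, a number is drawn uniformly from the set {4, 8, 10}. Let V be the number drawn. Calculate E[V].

E[V | stage 1] = (1+13+14)/3 = 28/3.
E[V | stage 2] = (3+8)/2 = 11/2.
E[V | stage 3] = (3+9+11)/3 = 23/3.
E[V | stage 4] = (4+8+10)/3 = 22/3.
By the law of total expectation,
E[V] = (3/13)·(28/3) + (4/13)·(11/2) + (2/13)·(23/3) + (4/13)·(22/3) = 284/39.

284/39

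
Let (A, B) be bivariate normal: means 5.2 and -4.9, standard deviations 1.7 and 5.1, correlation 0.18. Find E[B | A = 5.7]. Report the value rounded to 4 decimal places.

For a bivariate normal, E[B | A=x] = μ_B + ρ·(σ_B/σ_A)·(x − μ_A).
E[B | A=5.7] = -4.9 + (0.18)·(5.1/1.7)·(5.7 − (5.2)) = -4.9 + (0.54)·(0.5) = -4.6300.

-4.6300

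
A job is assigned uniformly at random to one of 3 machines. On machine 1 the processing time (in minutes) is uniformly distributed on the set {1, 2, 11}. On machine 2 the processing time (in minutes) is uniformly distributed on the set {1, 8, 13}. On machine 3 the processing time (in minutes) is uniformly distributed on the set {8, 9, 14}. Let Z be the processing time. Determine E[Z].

E[Z | machine 1] = (1+2+11)/3 = 14/3.
E[Z | machine 2] = (1+8+13)/3 = 22/3.
E[Z | machine 3] = (8+9+14)/3 = 31/3.
E[Z] = (1/3)·(14/3) + (1/3)·(22/3) + (1/3)·(31/3) = 67/9.

67/9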